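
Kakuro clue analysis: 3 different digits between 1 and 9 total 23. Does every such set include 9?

The only way to make 23 from 3 distinct digits is {6,8,9}, which contains 9.

Yes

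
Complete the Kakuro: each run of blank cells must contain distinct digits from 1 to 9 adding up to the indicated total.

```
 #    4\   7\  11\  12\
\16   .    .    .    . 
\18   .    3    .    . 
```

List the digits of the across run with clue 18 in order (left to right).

1 3 9 5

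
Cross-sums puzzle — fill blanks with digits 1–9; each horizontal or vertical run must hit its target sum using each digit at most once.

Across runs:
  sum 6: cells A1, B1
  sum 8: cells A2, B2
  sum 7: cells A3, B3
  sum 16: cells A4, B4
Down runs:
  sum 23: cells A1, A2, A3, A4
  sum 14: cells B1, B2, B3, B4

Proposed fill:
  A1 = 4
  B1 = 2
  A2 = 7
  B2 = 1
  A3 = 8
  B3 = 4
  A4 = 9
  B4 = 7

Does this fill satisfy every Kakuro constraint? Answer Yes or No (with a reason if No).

No — the across run A3–B3 sums to 12, not 7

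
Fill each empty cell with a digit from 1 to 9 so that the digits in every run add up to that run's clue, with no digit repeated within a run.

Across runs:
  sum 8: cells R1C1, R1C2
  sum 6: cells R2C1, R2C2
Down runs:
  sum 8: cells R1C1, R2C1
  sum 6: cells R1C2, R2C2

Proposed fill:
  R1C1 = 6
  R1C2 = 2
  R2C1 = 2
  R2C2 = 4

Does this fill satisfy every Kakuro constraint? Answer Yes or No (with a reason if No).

Across: 6+2=8; 2+4=6. Down: 6+2=8; 2+4=6. No digit repeats within any run.

Yes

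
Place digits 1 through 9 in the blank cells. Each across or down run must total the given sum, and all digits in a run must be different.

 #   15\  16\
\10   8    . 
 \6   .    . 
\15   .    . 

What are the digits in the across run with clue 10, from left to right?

8 2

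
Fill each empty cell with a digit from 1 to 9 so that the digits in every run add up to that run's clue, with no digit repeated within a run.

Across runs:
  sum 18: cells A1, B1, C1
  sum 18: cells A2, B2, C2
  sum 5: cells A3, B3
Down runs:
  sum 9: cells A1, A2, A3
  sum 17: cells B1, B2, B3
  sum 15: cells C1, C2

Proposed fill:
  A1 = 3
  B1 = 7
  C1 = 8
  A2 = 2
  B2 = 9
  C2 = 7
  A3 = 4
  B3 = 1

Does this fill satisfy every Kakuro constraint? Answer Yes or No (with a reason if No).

Yes

Across: 3+7+8=18; 2+9+7=18; 4+1=5. Down: 3+2+4=9; 7+9+1=17; 8+7=15. No digit repeats within any run.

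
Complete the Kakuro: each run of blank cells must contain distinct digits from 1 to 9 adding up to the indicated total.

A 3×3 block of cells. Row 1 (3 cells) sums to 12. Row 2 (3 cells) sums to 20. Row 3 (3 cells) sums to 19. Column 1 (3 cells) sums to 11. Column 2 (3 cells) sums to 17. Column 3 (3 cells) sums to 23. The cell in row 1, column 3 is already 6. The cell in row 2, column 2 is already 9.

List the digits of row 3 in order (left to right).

23 in 3 cells must be {6,8,9}.
Given what's placed, (2,3) must be 8 to fit the 20 across and 23 down.
(3,3) = 23 − 14 = 9 completes the 23 down.
(2,1) = 20 − 17 = 3 completes the 20 across.
No cell is forced outright now. (1,1) can only be 1 or 2 (the digits allowed by both its 12 across and its 11 down). If (1,1) = 2: then (1,2) would have to be in {4} for the 12 across but in {1,2,3,5,6,7} for the 17 down — contradiction. So (1,1) = 1.
(1,2) = 12 − 7 = 5 completes the 12 across.
(3,1) = 11 − 4 = 7 completes the 11 down.
(3,2) = 19 − 16 = 3 completes the 19 across.

7 3 9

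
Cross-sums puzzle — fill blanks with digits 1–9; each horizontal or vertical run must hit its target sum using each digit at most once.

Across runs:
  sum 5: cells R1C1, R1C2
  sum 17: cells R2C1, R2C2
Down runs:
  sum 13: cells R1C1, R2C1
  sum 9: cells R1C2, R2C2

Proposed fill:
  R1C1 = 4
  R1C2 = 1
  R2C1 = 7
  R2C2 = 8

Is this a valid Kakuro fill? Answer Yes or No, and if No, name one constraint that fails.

No — the down run R1C1–R2C1 sums to 11, not 13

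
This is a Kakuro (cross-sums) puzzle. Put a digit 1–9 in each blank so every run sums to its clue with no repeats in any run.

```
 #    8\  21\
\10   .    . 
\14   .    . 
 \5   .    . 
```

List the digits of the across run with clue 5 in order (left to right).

1 4

The 14 across and the 8 down share only 5, so R2C1 = 5.
R2C2 = 14 − 5 = 9 completes the 14 across.
Given what's placed, R3C2 must be 4 to fit the 5 across and 21 down.
R1C2 = 21 − 13 = 8 completes the 21 down.
R3C1 = 5 − 4 = 1 completes the 5 across.
R1C1 = 10 − 8 = 2 completes the 10 across.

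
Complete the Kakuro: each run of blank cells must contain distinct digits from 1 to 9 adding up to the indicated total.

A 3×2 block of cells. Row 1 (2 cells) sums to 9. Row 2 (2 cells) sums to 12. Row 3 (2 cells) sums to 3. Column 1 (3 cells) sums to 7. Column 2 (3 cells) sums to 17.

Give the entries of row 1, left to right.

2 7

3 in 2 cells must be {1,2}; 7 in 3 cells must be {1,2,4}.
The 12 across and the 7 down share only 4, so (2,1) = 4.
(2,2) = 12 − 4 = 8 completes the 12 across.
Given what's placed, (3,2) must be 2 to fit the 3 across and 17 down.
(1,2) = 17 − 10 = 7 completes the 17 down.
(3,1) = 3 − 2 = 1 completes the 3 across.
(1,1) = 9 − 7 = 2 completes the 9 across.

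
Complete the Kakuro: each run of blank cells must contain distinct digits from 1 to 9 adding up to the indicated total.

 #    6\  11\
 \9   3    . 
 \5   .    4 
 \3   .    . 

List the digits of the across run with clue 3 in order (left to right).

2, 1

3 in 2 cells must be {1,2}; 6 in 3 cells must be {1,2,3}.
R1C2 = 9 − 3 = 6 completes the 9 across.
R2C1 = 5 − 4 = 1 completes the 5 across.
R3C1 = 6 − 4 = 2 completes the 6 down.
R3C2 = 3 − 2 = 1 completes the 3 across.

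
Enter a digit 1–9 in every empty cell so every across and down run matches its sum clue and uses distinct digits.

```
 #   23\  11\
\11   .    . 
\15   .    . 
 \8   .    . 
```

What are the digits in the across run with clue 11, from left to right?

8 3

23 in 3 cells must be {6,8,9}.
The 8 across and the 23 down share only 6, so R3C1 = 6.
R3C2 = 8 − 6 = 2 completes the 8 across.
Nothing is forced directly, so branch on R1C1, whose candidates are 8 or 9. If R1C1 = 9: then R1C2 would have to be in {2} for the 11 across but in {1,3,4,5,6,8} for the 11 down — contradiction. So R1C1 = 8.
R1C2 = 11 − 8 = 3 completes the 11 across.
R2C1 = 23 − 14 = 9 completes the 23 down.
R2C2 = 15 − 9 = 6 completes the 15 across.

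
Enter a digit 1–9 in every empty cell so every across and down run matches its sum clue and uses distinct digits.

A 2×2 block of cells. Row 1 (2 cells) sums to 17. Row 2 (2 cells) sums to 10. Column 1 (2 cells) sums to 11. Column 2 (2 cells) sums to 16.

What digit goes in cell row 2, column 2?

17 in 2 cells must be {8,9}; 16 in 2 cells must be {7,9}.
The 17 across and the 16 down share only 9, so (1,2) = 9.
(2,2) = 16 − 9 = 7 completes the 16 down.
(1,1) = 17 − 9 = 8 completes the 17 across.
(2,1) = 10 − 7 = 3 completes the 10 across.

7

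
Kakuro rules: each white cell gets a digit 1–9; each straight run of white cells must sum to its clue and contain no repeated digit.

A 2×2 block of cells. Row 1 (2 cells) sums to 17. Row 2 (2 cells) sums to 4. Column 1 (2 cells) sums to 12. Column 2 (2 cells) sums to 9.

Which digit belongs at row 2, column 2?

17 in 2 cells must be {8,9}; 4 in 2 cells must be {1,3}.
The 17 across and the 9 down share only 8, so (1,2) = 8.
The 4 across and the 12 down share only 3, so (2,1) = 3.
(2,2) = 4 − 3 = 1 completes the 4 across.
(1,1) = 17 − 8 = 9 completes the 17 across.

1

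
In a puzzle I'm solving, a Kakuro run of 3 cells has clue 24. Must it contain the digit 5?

The only way to make 24 from 3 distinct digits is {7,8,9}, which does not contain 5.

No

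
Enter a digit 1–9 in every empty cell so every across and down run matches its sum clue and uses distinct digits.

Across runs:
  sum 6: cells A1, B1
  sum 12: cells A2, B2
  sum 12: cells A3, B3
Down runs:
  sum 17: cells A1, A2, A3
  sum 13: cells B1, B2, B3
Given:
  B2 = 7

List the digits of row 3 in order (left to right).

8 4

A2 = 12 − 7 = 5 completes the 12 across.
A1 = 4: the only remaining digit allowed by both the 6 across and the 17 down.
B1 = 6 − 4 = 2 completes the 6 across.
A3 = 17 − 9 = 8 completes the 17 down.
B3 = 12 − 8 = 4 completes the 12 across.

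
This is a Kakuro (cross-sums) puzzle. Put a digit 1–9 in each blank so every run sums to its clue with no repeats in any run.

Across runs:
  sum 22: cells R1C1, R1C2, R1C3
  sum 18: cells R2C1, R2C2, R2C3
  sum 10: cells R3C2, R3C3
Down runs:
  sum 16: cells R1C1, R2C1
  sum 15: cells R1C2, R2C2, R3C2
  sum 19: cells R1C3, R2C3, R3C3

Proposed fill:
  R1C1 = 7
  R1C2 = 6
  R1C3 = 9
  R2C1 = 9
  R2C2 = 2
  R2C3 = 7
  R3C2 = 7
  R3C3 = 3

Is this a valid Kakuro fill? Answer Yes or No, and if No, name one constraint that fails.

Yes

Across: 7+6+9=22; 9+2+7=18; 7+3=10. Down: 7+9=16; 6+2+7=15; 9+7+3=19. No digit repeats within any run.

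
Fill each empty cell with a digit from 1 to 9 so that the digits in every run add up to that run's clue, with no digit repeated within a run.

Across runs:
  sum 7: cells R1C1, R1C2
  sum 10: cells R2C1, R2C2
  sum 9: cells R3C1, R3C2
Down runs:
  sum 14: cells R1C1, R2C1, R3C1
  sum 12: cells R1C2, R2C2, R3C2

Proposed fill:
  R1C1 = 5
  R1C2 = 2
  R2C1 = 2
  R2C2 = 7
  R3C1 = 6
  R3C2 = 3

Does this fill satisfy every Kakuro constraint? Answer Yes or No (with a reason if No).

No — the down run R1C1–R3C1 sums to 13, not 14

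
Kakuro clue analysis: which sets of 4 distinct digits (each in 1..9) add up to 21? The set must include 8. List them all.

4 distinct digits from 1–9 sum between 10 and 30.
Keeping only sets containing 8.

{1,3,8,9}; {1,5,7,8}; {2,4,7,8}; {2,5,6,8}; {3,4,6,8}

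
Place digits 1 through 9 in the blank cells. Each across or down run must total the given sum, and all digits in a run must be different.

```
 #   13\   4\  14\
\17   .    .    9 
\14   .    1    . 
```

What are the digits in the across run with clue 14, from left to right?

8 1 5

4 in 2 cells must be {1,3}.
R1C2 = 4 − 1 = 3 completes the 4 down.
R2C3 = 14 − 9 = 5 completes the 14 down.
R1C1 = 17 − 12 = 5 completes the 17 across.
R2C1 = 14 − 6 = 8 completes the 14 across.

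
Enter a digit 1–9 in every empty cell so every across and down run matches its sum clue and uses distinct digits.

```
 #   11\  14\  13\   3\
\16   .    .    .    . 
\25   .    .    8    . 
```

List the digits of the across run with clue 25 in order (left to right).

3 in 2 cells must be {1,2}.
R1C3 = 13 − 8 = 5 completes the 13 down.
No cell is forced outright now. R1C2 can only be 6 or 8 (the digits allowed by both its 16 across and its 14 down). If R1C2 = 6: then R2C2 would have to be in {1,2,3,4,5,6,7,9} for the 25 across but in {8} for the 14 down — contradiction. So R1C2 = 8.
R1C1 = 2: the only remaining digit allowed by both the 16 across and the 11 down.
R1C4 = 16 − 15 = 1 completes the 16 across.
R2C1 = 11 − 2 = 9 completes the 11 down.
R2C2 = 14 − 8 = 6 completes the 14 down.
R2C4 = 25 − 23 = 2 completes the 25 across.

9 6 8 2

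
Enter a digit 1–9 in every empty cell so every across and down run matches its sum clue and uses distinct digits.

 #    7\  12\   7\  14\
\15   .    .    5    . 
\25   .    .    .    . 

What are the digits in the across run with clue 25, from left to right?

Given what's placed, R1C4 must be 6 to fit the 15 across and 14 down.
R2C3 = 7 − 5 = 2 completes the 7 down.
R2C4 = 14 − 6 = 8 completes the 14 down.
Given what's placed, R1C2 must be 3 to fit the 15 across and 12 down.
R2C1 = 6: the only remaining digit allowed by both the 25 across and the 7 down.
R2C2 = 25 − 16 = 9 completes the 25 across.
R1C1 = 15 − 14 = 1 completes the 15 across.

6 9 2 8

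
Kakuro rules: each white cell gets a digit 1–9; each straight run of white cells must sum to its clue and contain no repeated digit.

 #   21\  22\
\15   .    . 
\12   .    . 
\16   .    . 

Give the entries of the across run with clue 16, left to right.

16 in 2 cells must be {7,9}.
Nothing is forced directly, so branch on R3C1, whose candidates are 7 or 9. If R3C1 = 9: that forces R3C2 = 7, R2C2 = 9, R1C2 = 6, after which R2C1 would have to be in {3} for the 12 across but in {4,5,7,8} for the 21 down — contradiction. So R3C1 = 7.
R3C2 = 16 − 7 = 9 completes the 16 across.
Nothing is forced directly, so branch on R1C1, whose candidates are 6 or 8 or 9. If R1C1 = 6: then R1C2 would have to be in {9} for the 15 across but in {5,6,7,8} for the 22 down — contradiction. If R1C1 = 8: that forces R1C2 = 7, after which R2C1 would have to be in {3,4,5,7,8,9} for the 12 across but in {6} for the 21 down — contradiction. So R1C1 = 9.
R1C2 = 15 − 9 = 6 completes the 15 across.
R2C1 = 21 − 16 = 5 completes the 21 down.
R2C2 = 12 − 5 = 7 completes the 12 across.

7, 9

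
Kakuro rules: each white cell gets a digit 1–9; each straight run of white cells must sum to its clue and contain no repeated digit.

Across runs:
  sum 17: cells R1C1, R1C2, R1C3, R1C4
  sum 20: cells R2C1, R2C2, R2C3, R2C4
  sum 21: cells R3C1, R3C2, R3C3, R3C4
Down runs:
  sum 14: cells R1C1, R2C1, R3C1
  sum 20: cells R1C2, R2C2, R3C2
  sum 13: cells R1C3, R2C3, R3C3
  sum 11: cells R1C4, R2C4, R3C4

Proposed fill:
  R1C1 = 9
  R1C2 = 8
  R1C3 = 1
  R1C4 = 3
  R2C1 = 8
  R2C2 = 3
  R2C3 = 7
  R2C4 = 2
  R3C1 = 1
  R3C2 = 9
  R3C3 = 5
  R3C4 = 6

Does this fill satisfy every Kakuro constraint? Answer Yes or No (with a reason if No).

No — the across run R1C1–R1C4 sums to 21, not 17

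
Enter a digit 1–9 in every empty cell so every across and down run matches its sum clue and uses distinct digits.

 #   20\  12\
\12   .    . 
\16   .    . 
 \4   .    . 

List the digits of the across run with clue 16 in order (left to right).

16 in 2 cells must be {7,9}; 4 in 2 cells must be {1,3}.
The 4 across and the 20 down share only 3, so R3C1 = 3.
R3C2 = 4 − 3 = 1 completes the 4 across.
Given what's placed, R2C1 must be 9 to fit the 16 across and 20 down.
R2C2 = 16 − 9 = 7 completes the 16 across.
R1C1 = 20 − 12 = 8 completes the 20 down.
R1C2 = 12 − 8 = 4 completes the 12 across.

9 7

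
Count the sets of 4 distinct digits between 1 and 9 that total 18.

11

4 distinct digits from 1–9 sum between 10 and 30.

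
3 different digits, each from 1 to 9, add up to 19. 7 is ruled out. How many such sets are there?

3

3 distinct digits from 1–9 sum between 6 and 24.
Dropping sets that contain 7.
Enumerating: {2,8,9}, {4,6,9}, {5,6,8}.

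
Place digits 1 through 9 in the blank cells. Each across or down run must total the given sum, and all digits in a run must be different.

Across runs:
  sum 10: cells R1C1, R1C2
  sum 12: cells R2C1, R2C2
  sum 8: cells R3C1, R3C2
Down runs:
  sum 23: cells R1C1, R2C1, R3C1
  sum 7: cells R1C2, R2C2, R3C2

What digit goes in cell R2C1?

8

23 in 3 cells must be {6,8,9}; 7 in 3 cells must be {1,2,4}.
The 12 across and the 7 down share only 4, so R2C2 = 4.
The 8 across and the 23 down share only 6, so R3C1 = 6.
R3C2 = 8 − 6 = 2 completes the 8 across.
R1C2 = 7 − 6 = 1 completes the 7 down.
R2C1 = 12 − 4 = 8 completes the 12 across.
R1C1 = 10 − 1 = 9 completes the 10 across.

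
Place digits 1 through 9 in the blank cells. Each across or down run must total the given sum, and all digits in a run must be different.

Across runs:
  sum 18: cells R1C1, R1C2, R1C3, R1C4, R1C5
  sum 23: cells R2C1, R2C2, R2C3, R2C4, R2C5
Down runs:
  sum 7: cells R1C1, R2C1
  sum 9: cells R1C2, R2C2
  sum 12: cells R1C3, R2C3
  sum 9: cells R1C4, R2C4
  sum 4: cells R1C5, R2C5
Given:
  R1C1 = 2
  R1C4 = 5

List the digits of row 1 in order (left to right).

2 7 3 5 1

4 in 2 cells must be {1,3}.
R2C1 = 7 − 2 = 5 completes the 7 down.
R2C4 = 9 − 5 = 4 completes the 9 down.
No cell is forced outright now. R1C5 can only be 1 or 3 (the digits allowed by both its 18 across and its 4 down). If R1C5 = 3: that forces R1C3 = 7, after which R2C3 would have to be in {1,2,3,6,7,9} for the 23 across but in {5} for the 12 down — contradiction. So R1C5 = 1.
R2C5 = 4 − 1 = 3 completes the 4 down.
R2C2 = 2: the only remaining digit allowed by both the 23 across and the 9 down.
R2C3 = 23 − 14 = 9 completes the 23 across.
R1C2 = 9 − 2 = 7 completes the 9 down.
R1C3 = 18 − 15 = 3 completes the 18 across.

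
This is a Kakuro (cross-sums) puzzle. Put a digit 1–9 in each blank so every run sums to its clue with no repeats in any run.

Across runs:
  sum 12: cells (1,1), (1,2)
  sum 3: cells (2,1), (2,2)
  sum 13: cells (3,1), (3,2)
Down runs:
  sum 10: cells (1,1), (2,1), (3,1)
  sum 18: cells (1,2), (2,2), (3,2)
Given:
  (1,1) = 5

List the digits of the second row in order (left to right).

1, 2

3 in 2 cells must be {1,2}.
(1,2) = 12 − 5 = 7 completes the 12 across.
Given what's placed, (2,2) must be 2 to fit the 3 across and 18 down.
Given what's placed, (3,1) must be 4 to fit the 13 across and 10 down.
(3,2) = 13 − 4 = 9 completes the 13 across.
(2,1) = 3 − 2 = 1 completes the 3 across.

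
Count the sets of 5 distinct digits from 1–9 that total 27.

11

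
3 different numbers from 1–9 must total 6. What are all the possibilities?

3 distinct digits from 1–9 sum between 6 and 24.
Only one set works: {1,2,3}.

{1,2,3}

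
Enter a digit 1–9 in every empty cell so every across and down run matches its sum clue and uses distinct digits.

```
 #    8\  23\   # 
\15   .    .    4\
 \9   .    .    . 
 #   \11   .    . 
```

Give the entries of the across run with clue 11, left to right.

23 in 3 cells must be {6,8,9}; 4 in 2 cells must be {1,3}.
The 9 across and the 23 down share only 6, so R2C2 = 6.
R2C3 = 1: the only remaining digit allowed by both the 9 across and the 4 down.
R3C3 = 4 − 1 = 3 completes the 4 down.
R2C1 = 9 − 7 = 2 completes the 9 across.
R3C2 = 11 − 3 = 8 completes the 11 across.
R1C1 = 8 − 2 = 6 completes the 8 down.
R1C2 = 15 − 6 = 9 completes the 15 across.

8 3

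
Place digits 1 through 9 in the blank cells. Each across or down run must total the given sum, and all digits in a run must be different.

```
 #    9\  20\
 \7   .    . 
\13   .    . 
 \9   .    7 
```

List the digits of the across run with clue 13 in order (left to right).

4 9

R3C1 = 9 − 7 = 2 completes the 9 across.
No cell is forced outright now. R1C2 can only be 4 or 5 (the digits allowed by both its 7 across and its 20 down). If R1C2 = 5: then R1C1 would have to be in {2} for the 7 across but in {1,3,4,6} for the 9 down — contradiction. So R1C2 = 4.
R1C1 = 7 − 4 = 3 completes the 7 across.
R2C1 = 9 − 5 = 4 completes the 9 down.
R2C2 = 13 − 4 = 9 completes the 13 across.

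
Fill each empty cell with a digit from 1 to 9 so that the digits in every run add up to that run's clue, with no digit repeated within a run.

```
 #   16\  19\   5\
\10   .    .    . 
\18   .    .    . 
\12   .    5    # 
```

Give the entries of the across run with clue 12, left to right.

7, 5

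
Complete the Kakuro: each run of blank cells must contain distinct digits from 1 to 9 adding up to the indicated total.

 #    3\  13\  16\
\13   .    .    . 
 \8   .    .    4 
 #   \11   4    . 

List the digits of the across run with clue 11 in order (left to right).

3 in 2 cells must be {1,2}.
Given what's placed, R2C1 must be 1 to fit the 8 across and 3 down.
R2C2 = 8 − 5 = 3 completes the 8 across.
R3C3 = 11 − 4 = 7 completes the 11 across.
R1C1 = 3 − 1 = 2 completes the 3 down.
R1C2 = 13 − 7 = 6 completes the 13 down.
R1C3 = 13 − 8 = 5 completes the 13 across.

4, 7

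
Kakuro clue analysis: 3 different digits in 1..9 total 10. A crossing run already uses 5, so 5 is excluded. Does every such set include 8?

No

Counterexample: {1,2,7} sums to 10 under that restriction without using 8.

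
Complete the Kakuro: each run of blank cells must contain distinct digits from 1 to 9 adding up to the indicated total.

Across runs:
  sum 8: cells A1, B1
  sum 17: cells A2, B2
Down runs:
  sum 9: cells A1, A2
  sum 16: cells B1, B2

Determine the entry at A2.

17 in 2 cells must be {8,9}; 16 in 2 cells must be {7,9}.
The 8 across and the 16 down share only 7, so B1 = 7.
The 17 across and the 9 down share only 8, so A2 = 8.
B2 = 17 − 8 = 9 completes the 17 across.
A1 = 8 − 7 = 1 completes the 8 across.

8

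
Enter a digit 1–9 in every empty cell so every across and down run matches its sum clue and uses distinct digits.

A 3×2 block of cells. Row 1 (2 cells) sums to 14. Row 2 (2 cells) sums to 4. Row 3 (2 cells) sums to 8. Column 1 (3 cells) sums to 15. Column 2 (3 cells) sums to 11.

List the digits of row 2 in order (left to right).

4 in 2 cells must be {1,3}.
Nothing is forced directly, so branch on (1,2), whose candidates are 5 or 6 or 8. If (1,2) = 5: that forces (1,1) = 9, (2,1) = 1, after which (2,2) would have to be in {3} for the 4 across but in {2,4} for the 11 down — contradiction. If (1,2) = 8: that forces (1,1) = 6, (2,1) = 1, after which (2,2) would have to be in {3} for the 4 across but in {1,2} for the 11 down — contradiction. So (1,2) = 6.
(1,1) = 14 − 6 = 8 completes the 14 across.
Nothing is forced directly, so branch on (2,1), whose candidates are 1 or 3. If (2,1) = 3: that forces (2,2) = 1, after which (3,1) would have to be in {1,2,3,5,6,7} for the 8 across but in {4} for the 15 down — contradiction. So (2,1) = 1.
(2,2) = 4 − 1 = 3 completes the 4 across.
(3,1) = 15 − 9 = 6 completes the 15 down.
(3,2) = 8 − 6 = 2 completes the 8 across.

1 3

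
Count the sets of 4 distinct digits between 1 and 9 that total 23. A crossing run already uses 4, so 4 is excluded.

4 distinct digits from 1–9 sum between 10 and 30.
Dropping sets that contain 4.
Enumerating: {1,5,8,9}, {1,6,7,9}, {2,5,7,9}, {2,6,7,8}, {3,5,6,9}, {3,5,7,8}.

6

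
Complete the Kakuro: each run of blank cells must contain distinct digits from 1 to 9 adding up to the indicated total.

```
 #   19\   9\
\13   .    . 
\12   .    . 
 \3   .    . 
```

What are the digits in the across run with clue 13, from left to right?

8, 5

3 in 2 cells must be {1,2}.
The 3 across and the 19 down share only 2, so R3C1 = 2.
R3C2 = 3 − 2 = 1 completes the 3 across.
Nothing is forced directly, so branch on R1C1, whose candidates are 8 or 9. If R1C1 = 9: then R1C2 would have to be in {4} for the 13 across but in {2,3,5,6} for the 9 down — contradiction. So R1C1 = 8.
R1C2 = 13 − 8 = 5 completes the 13 across.
R2C1 = 19 − 10 = 9 completes the 19 down.
R2C2 = 12 − 9 = 3 completes the 12 across.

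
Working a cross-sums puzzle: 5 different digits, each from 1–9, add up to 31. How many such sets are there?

5

5 distinct digits from 1–9 sum between 15 and 35.
Enumerating: {1,6,7,8,9}, {2,5,7,8,9}, {3,4,7,8,9}, {3,5,6,8,9}, {4,5,6,7,9}.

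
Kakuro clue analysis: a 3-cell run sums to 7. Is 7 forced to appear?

No

The only way to make 7 from 3 distinct digits is {1,2,4}, which does not contain 7.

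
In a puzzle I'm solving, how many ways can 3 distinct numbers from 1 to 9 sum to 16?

8

3 distinct digits from 1–9 sum between 6 and 24.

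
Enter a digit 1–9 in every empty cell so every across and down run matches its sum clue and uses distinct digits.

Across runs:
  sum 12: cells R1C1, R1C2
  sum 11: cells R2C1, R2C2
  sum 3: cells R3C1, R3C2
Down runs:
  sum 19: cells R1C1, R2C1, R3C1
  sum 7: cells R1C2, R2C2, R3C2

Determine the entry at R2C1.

9

3 in 2 cells must be {1,2}; 7 in 3 cells must be {1,2,4}.
The 12 across and the 7 down share only 4, so R1C2 = 4.
Given what's placed, R2C2 must be 2 to fit the 11 across and 7 down.
R3C1 = 2: only digit in both the 3-across and 19-down candidate sets.
R3C2 = 3 − 2 = 1 completes the 3 across.
R1C1 = 12 − 4 = 8 completes the 12 across.
R2C1 = 11 − 2 = 9 completes the 11 across.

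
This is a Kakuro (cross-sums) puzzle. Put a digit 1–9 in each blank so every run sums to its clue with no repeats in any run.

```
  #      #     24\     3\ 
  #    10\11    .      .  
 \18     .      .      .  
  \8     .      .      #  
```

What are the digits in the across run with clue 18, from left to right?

9, 8, 1

24 in 3 cells must be {7,8,9}; 3 in 2 cells must be {1,2}.
The 11 across and the 3 down share only 2, so R1C3 = 2.
R2C3 = 3 − 2 = 1 completes the 3 down.
Intersecting the 8 across with the 24 down forces R3C2 = 7.
R1C2 = 11 − 2 = 9 completes the 11 across.
R2C2 = 24 − 16 = 8 completes the 24 down.
R3C1 = 8 − 7 = 1 completes the 8 across.
R2C1 = 18 − 9 = 9 completes the 18 across.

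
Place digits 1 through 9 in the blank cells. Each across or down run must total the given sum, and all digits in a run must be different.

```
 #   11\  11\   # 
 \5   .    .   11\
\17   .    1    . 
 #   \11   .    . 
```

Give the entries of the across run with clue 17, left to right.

No cell is forced outright now. R2C1 can only be 7 or 9 (the digits allowed by both its 17 across and its 11 down). If R2C1 = 7: that forces R1C1 = 4, after which R1C2 would have to be in {1} for the 5 across but in {2,3,4,6,7,8} for the 11 down — contradiction. So R2C1 = 9.
R1C1 = 11 − 9 = 2 completes the 11 down.
R1C2 = 5 − 2 = 3 completes the 5 across.
R2C3 = 17 − 10 = 7 completes the 17 across.
R3C2 = 11 − 4 = 7 completes the 11 down.
R3C3 = 11 − 7 = 4 completes the 11 across.

9 1 7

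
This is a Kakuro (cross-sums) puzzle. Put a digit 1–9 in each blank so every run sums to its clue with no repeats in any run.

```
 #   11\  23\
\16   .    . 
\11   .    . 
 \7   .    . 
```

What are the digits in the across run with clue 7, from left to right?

1 6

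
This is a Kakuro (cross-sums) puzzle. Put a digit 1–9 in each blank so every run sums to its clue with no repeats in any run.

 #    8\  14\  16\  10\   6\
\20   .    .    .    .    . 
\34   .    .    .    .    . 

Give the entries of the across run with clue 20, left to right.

34 in 5 cells must be {4,6,7,8,9}; 16 in 2 cells must be {7,9}.
Only 4 fits R2C5 under both its across sum 34 and down sum 6.
R1C5 = 6 − 4 = 2 completes the 6 down.
Nothing is forced directly, so branch on R2C1, whose candidates are 6 or 7. If R2C1 = 6: then R1C1 would have to be in {1,3,4,5,6,7,8,9} for the 20 across but in {2} for the 8 down — contradiction. So R2C1 = 7.
R1C1 = 8 − 7 = 1 completes the 8 down.
R2C3 = 9: the only remaining digit allowed by both the 34 across and the 16 down.
R1C3 = 16 − 9 = 7 completes the 16 down.
Given what's placed, R1C2 must be 6 to fit the 20 across and 14 down.
R1C4 = 20 − 16 = 4 completes the 20 across.

1, 6, 7, 4, 2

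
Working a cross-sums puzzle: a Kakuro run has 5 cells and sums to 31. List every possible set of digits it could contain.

5 distinct digits from 1–9 sum between 15 and 35.

{1,6,7,8,9}; {2,5,7,8,9}; {3,4,7,8,9}; {3,5,6,8,9}; {4,5,6,7,9}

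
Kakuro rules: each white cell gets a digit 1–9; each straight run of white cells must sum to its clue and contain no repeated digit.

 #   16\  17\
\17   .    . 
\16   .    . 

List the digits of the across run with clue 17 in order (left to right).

9 8

17 in 2 cells must be {8,9}; 16 in 2 cells must be {7,9}.
The 17 across and the 16 down share only 9, so R1C1 = 9.
R1C2 = 17 − 9 = 8 completes the 17 across.
R2C1 = 16 − 9 = 7 completes the 16 down.
R2C2 = 16 − 7 = 9 completes the 16 across.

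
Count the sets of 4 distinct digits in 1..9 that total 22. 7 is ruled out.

5

4 distinct digits from 1–9 sum between 10 and 30.
Dropping sets that contain 7.
Enumerating: {1,4,8,9}, {2,3,8,9}, {2,5,6,9}, {3,4,6,9}, {3,5,6,8}.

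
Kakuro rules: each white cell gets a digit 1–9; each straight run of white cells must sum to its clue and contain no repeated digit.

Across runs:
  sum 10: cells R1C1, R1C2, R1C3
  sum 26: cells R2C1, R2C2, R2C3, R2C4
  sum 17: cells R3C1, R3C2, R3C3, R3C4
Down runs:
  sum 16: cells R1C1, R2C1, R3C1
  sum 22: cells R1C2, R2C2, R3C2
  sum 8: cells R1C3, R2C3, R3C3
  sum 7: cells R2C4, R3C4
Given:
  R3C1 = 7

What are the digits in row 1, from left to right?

1, 7, 2

Nothing is forced directly, so branch on R3C2, whose candidates are 5 or 6. If R3C2 = 5: then R1C2 would have to be in {1,2,3,4,5,6,7} for the 10 across but in {8,9} for the 22 down — contradiction. So R3C2 = 6.
R1C2 = 7: the only remaining digit allowed by both the 10 across and the 22 down.
R2C2 = 22 − 13 = 9 completes the 22 down.
R1C1 = 1: the only remaining digit allowed by both the 10 across and the 16 down.
R1C3 = 10 − 8 = 2 completes the 10 across.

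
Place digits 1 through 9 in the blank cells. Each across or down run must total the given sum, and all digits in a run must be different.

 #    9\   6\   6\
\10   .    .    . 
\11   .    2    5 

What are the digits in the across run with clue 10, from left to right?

5 4 1

R1C2 = 6 − 2 = 4 completes the 6 down.
R1C3 = 6 − 5 = 1 completes the 6 down.
R2C1 = 11 − 7 = 4 completes the 11 across.
R1C1 = 10 − 5 = 5 completes the 10 across.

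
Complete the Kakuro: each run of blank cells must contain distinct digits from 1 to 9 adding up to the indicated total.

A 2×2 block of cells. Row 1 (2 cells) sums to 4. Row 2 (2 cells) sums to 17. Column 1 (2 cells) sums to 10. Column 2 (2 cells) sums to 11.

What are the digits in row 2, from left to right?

4 in 2 cells must be {1,3}; 17 in 2 cells must be {8,9}.
The 4 across and the 11 down share only 3, so (1,2) = 3.
(2,2) = 11 − 3 = 8 completes the 11 down.
(1,1) = 4 − 3 = 1 completes the 4 across.
(2,1) = 17 − 8 = 9 completes the 17 across.

9 8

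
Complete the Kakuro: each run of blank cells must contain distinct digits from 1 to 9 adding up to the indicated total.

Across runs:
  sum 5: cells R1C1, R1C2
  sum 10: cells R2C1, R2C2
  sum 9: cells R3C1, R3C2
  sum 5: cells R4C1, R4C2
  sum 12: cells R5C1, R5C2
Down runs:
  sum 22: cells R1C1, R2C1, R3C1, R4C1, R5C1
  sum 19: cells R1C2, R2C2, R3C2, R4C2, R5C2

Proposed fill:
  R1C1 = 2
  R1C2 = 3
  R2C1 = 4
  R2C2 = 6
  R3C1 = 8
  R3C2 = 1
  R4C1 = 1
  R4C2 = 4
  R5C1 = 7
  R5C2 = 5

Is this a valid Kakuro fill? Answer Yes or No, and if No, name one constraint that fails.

Across: 2+3=5; 4+6=10; 8+1=9; 1+4=5; 7+5=12. Down: 2+4+8+1+7=22; 3+6+1+4+5=19. No digit repeats within any run.

Yes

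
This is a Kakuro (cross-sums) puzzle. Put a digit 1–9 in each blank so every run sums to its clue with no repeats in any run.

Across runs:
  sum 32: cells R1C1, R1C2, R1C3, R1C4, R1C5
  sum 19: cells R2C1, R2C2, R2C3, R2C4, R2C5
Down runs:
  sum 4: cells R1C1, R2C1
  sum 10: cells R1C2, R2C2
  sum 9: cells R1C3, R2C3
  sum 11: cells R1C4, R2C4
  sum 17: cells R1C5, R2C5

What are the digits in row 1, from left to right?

3, 7, 5, 9, 8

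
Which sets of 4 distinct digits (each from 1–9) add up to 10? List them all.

{1,2,3,4}

4 distinct digits from 1–9 sum between 10 and 30.
Only one set works: {1,2,3,4}.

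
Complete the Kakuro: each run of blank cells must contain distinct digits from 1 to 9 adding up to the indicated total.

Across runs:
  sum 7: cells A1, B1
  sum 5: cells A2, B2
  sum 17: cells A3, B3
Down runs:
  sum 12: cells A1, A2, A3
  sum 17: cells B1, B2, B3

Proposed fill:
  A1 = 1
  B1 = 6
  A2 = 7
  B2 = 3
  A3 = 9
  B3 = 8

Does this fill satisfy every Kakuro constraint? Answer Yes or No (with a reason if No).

No — the down run A1–A3 sums to 17, not 12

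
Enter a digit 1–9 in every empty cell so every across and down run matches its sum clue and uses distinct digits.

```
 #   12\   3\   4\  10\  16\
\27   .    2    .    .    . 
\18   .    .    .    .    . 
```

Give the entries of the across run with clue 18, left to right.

3 in 2 cells must be {1,2}; 4 in 2 cells must be {1,3}; 16 in 2 cells must be {7,9}.
R2C2 = 3 − 2 = 1 completes the 3 down.
R2C3 = 3: the only remaining digit allowed by both the 18 across and the 4 down.
Given what's placed, R2C5 must be 7 to fit the 18 across and 16 down.
R1C3 = 4 − 3 = 1 completes the 4 down.
R1C5 = 16 − 7 = 9 completes the 16 down.
R2C1 = 5: the only remaining digit allowed by both the 18 across and the 12 down.
R2C4 = 18 − 16 = 2 completes the 18 across.

5 1 3 2 7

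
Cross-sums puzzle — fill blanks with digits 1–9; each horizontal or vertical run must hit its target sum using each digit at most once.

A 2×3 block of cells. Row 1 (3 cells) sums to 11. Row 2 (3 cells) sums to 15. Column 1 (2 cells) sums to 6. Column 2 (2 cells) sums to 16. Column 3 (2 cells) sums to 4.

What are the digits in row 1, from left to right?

1, 7, 3

16 in 2 cells must be {7,9}; 4 in 2 cells must be {1,3}.
The 11 across and the 16 down share only 7, so (1,2) = 7.
(2,2) = 16 − 7 = 9 completes the 16 down.
Given what's placed, (2,3) must be 1 to fit the 15 across and 4 down.
(1,1) = 1: the only remaining digit allowed by both the 11 across and the 6 down.
(1,3) = 11 − 8 = 3 completes the 11 across.
(2,1) = 15 − 10 = 5 completes the 15 across.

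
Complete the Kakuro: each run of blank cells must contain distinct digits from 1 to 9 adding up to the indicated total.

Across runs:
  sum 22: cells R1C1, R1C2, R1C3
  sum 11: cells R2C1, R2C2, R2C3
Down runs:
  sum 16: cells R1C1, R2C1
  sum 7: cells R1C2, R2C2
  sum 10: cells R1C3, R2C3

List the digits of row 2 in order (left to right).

16 in 2 cells must be {7,9}.
The 11 across and the 16 down share only 7, so R2C1 = 7.
R1C1 = 16 − 7 = 9 completes the 16 down.
Nothing is forced directly, so branch on R2C2, whose candidates are 1 or 3. If R2C2 = 3: then R1C2 would have to be in {5,6,7,8} for the 22 across but in {4} for the 7 down — contradiction. So R2C2 = 1.
R1C2 = 7 − 1 = 6 completes the 7 down.
R1C3 = 22 − 15 = 7 completes the 22 across.
R2C3 = 11 − 8 = 3 completes the 11 across.

7 1 3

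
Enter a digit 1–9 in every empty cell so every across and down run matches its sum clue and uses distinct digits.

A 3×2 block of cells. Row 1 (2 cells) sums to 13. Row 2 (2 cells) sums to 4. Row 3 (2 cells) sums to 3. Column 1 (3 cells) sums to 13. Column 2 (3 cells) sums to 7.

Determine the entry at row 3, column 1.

1

4 in 2 cells must be {1,3}; 3 in 2 cells must be {1,2}; 7 in 3 cells must be {1,2,4}.
The 13 across and the 7 down share only 4, so (1,2) = 4.
Given what's placed, (2,2) must be 1 to fit the 4 across and 7 down.
(3,2) = 7 − 5 = 2 completes the 7 down.
(1,1) = 13 − 4 = 9 completes the 13 across.
(2,1) = 4 − 1 = 3 completes the 4 across.
(3,1) = 3 − 2 = 1 completes the 3 across.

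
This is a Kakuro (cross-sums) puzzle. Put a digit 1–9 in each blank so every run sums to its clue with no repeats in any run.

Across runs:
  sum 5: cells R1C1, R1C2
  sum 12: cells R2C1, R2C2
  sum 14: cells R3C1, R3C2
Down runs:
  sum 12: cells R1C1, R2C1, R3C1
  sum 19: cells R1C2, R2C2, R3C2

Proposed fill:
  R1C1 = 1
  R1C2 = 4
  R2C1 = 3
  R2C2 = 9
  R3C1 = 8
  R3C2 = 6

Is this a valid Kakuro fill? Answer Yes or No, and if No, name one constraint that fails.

Yes

Across: 1+4=5; 3+9=12; 8+6=14. Down: 1+3+8=12; 4+9+6=19. No digit repeats within any run.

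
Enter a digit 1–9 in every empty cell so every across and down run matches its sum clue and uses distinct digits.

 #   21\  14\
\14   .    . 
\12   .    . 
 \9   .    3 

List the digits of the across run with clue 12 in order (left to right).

R3C1 = 9 − 3 = 6 completes the 9 across.
R1C1 = 8: the only remaining digit allowed by both the 14 across and the 21 down.
R1C2 = 14 − 8 = 6 completes the 14 across.
R2C1 = 21 − 14 = 7 completes the 21 down.
R2C2 = 12 − 7 = 5 completes the 12 across.

7, 5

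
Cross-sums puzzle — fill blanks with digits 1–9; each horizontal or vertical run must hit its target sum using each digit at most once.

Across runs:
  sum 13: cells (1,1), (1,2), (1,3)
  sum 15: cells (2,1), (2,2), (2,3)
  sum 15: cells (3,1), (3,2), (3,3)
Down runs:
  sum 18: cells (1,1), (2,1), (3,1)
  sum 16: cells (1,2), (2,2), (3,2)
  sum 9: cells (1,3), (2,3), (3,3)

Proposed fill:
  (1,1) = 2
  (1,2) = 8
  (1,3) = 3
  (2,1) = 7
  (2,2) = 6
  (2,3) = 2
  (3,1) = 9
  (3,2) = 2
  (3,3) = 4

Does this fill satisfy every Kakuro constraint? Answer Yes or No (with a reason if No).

Across: 2+8+3=13; 7+6+2=15; 9+2+4=15. Down: 2+7+9=18; 8+6+2=16; 3+2+4=9. No digit repeats within any run.

Yes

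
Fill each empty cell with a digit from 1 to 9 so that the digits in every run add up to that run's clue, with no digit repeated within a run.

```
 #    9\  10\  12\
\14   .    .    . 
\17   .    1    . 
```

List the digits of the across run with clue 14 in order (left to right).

R1C2 = 10 − 1 = 9 completes the 10 down.
R2C1 = 7: the only remaining digit allowed by both the 17 across and the 9 down.
R2C3 = 17 − 8 = 9 completes the 17 across.
R1C1 = 9 − 7 = 2 completes the 9 down.
R1C3 = 14 − 11 = 3 completes the 14 across.

2 9 3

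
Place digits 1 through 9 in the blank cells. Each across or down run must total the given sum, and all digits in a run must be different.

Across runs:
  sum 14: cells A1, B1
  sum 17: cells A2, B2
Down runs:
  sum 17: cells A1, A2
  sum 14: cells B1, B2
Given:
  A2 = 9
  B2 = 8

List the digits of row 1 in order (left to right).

17 in 2 cells must be {8,9}.
A1 = 17 − 9 = 8 completes the 17 down.
B1 = 14 − 8 = 6 completes the 14 across.

8 6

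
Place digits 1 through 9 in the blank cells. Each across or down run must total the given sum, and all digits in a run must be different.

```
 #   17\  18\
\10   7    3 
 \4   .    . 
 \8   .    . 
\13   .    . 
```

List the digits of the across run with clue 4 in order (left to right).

3 1

4 in 2 cells must be {1,3}.
R2C2 = 1: the only remaining digit allowed by both the 4 across and the 18 down.
R2C1 = 4 − 1 = 3 completes the 4 across.
Nothing is forced directly, so branch on R3C2, whose candidates are 5 or 6. If R3C2 = 5: then R3C1 would have to be in {3} for the 8 across but in {1,2,5,6} for the 17 down — contradiction. So R3C2 = 6.
R3C1 = 8 − 6 = 2 completes the 8 across.
R4C1 = 17 − 12 = 5 completes the 17 down.
R4C2 = 13 − 5 = 8 completes the 13 across.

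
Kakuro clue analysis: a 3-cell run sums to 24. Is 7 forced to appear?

Yes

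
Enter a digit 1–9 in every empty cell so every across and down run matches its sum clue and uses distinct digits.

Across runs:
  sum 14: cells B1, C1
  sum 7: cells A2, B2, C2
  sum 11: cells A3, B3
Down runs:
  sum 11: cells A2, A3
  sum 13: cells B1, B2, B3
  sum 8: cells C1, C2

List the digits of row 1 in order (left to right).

7 in 3 cells must be {1,2,4}.
Nothing is forced directly, so branch on C2, whose candidates are 1 or 2. If C2 = 1: then C1 would have to be in {5,6,8,9} for the 14 across but in {7} for the 8 down — contradiction. So C2 = 2.
C1 = 8 − 2 = 6 completes the 8 down.
A2 = 4: the only remaining digit allowed by both the 7 across and the 11 down.
B2 = 7 − 6 = 1 completes the 7 across.
A3 = 11 − 4 = 7 completes the 11 down.
B3 = 11 − 7 = 4 completes the 11 across.
B1 = 14 − 6 = 8 completes the 14 across.

8, 6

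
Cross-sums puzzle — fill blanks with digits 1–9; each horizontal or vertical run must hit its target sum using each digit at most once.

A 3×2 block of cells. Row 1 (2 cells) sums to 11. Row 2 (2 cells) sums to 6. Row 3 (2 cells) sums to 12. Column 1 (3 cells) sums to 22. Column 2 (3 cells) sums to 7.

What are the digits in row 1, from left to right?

7 in 3 cells must be {1,2,4}.
The 6 across and the 22 down share only 5, so (2,1) = 5.
(2,2) = 6 − 5 = 1 completes the 6 across.
Given what's placed, (3,2) must be 4 to fit the 12 across and 7 down.
(1,2) = 7 − 5 = 2 completes the 7 down.
(3,1) = 12 − 4 = 8 completes the 12 across.
(1,1) = 11 − 2 = 9 completes the 11 across.

9 2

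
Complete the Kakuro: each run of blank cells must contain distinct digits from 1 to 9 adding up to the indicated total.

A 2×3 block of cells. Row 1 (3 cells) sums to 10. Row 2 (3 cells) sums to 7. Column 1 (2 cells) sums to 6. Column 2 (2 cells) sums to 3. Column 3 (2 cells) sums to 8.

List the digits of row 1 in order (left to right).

2 1 7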